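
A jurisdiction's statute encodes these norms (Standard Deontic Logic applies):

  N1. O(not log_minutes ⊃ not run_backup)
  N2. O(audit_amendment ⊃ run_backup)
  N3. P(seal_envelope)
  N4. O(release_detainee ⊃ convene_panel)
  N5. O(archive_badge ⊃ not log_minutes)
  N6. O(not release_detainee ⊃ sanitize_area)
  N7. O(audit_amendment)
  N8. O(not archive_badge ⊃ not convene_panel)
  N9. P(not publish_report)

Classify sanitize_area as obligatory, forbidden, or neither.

Premise 7 states O(audit_amendment) outright.
Premise 2 is O(audit_amendment ⊃ run_backup); since O(audit_amendment), deontic closure gives O(run_backup).
Premise 1 is O(not log_minutes ⊃ not run_backup); contrapositively O(run_backup ⊃ log_minutes). Since O(run_backup) holds, K gives O(log_minutes).
The contrapositive of premise 5 (O(archive_badge ⊃ not log_minutes)) is O(log_minutes ⊃ not archive_badge), and O(log_minutes) is already established, so O(not archive_badge).
Premise 8 is O(not archive_badge ⊃ not convene_panel); since O(not archive_badge), deontic closure gives O(not convene_panel).
Premise 4, O(release_detainee ⊃ convene_panel), contraposes to O(not convene_panel ⊃ not release_detainee); with O(not convene_panel) we get O(not release_detainee).
Applying K to premise 6 (O(not release_detainee ⊃ sanitize_area)) and O(not release_detainee) yields O(sanitize_area).
Premises 3, 9 do not contribute to this derivation.
Hence sanitize_area is obligatory.

Obligatory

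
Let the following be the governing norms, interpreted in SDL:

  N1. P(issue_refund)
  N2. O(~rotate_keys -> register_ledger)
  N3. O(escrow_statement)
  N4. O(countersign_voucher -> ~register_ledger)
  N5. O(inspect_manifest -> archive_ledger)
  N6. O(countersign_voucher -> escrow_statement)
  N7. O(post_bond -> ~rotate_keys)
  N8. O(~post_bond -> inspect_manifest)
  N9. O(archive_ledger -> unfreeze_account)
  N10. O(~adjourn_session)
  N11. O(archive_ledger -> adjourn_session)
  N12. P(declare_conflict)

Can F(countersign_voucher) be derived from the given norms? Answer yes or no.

From premise 10 we have O(~adjourn_session).
Premise 11, O(archive_ledger -> adjourn_session), contraposes to O(~adjourn_session -> ~archive_ledger); with O(~adjourn_session) we get O(~archive_ledger).
The contrapositive of premise 5 (O(inspect_manifest -> archive_ledger)) is O(~archive_ledger -> ~inspect_manifest), and O(~archive_ledger) is already established, so O(~inspect_manifest).
Premise 8, O(~post_bond -> inspect_manifest), contraposes to O(~inspect_manifest -> post_bond); with O(~inspect_manifest) we get O(post_bond).
Premise 7 is O(post_bond -> ~rotate_keys); since O(post_bond), deontic closure gives O(~rotate_keys).
Premise 2 is O(~rotate_keys -> register_ledger); since O(~rotate_keys), deontic closure gives O(register_ledger).
Premise 4, O(countersign_voucher -> ~register_ledger), contraposes to O(register_ledger -> ~countersign_voucher); with O(register_ledger) we get O(~countersign_voucher).
Premises 1, 3, 6, 9, 12 do not contribute to this derivation.
So O(~countersign_voucher) holds, i.e. F(countersign_voucher). The claim follows.

Yes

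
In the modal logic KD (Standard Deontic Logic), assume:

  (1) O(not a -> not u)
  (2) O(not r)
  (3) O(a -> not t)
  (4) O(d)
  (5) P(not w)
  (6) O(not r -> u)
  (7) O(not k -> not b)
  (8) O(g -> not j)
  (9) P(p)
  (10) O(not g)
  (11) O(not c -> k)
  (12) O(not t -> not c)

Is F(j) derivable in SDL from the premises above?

Premise 8 is O(g -> not j), but O(g) is not derivable from the premises, so it does not yield O(not j).
No other premise forces O(not j). An ideal world satisfying every premise can still have j true, so F(j) is not derivable.

No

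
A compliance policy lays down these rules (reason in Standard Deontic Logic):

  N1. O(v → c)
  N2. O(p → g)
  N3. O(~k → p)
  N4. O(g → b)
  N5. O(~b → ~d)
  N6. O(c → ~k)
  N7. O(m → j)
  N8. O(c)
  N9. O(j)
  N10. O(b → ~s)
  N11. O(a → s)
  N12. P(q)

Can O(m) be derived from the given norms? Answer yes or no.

Premise 7 is O(m → j); even if O(j) held, inferring O(m) would be affirming the consequent — invalid.
No other premise forces O(m). An ideal world satisfying every premise can still have m false, so O(m) is not derivable.

No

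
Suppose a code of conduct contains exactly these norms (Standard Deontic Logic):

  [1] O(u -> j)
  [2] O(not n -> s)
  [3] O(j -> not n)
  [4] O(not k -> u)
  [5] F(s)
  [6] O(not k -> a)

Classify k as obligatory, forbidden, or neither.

Premise 5, F(s), is equivalent to O(not s).
Premise 2 is O(not n -> s); contrapositively O(not s -> n). Since O(not s) holds, K gives O(n).
Premise 3 is O(j -> not n); contrapositively O(n -> not j). Since O(n) holds, K gives O(not j).
The contrapositive of premise 1 (O(u -> j)) is O(not j -> not u), and O(not j) is already established, so O(not u).
The contrapositive of premise 4 (O(not k -> u)) is O(not u -> k), and O(not u) is already established, so O(k).
Premise 6 does not contribute to this derivation.
Hence k is obligatory.

Obligatory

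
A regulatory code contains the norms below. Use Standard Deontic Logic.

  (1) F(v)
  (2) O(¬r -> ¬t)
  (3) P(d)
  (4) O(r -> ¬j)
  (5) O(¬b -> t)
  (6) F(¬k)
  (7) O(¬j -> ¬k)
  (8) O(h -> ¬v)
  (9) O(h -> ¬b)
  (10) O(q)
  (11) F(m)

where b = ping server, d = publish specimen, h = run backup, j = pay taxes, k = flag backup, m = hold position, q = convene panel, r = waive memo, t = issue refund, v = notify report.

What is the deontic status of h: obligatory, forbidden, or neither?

Forbidden

Premise 6 is F(¬k), i.e. O(k).
Premise 7, O(¬j -> ¬k), contraposes to O(k -> j); with O(k) we get O(j).
The contrapositive of premise 4 (O(r -> ¬j)) is O(j -> ¬r), and O(j) is already established, so O(¬r).
Premise 2 is O(¬r -> ¬t); since O(¬r), deontic closure gives O(¬t).
The contrapositive of premise 5 (O(¬b -> t)) is O(¬t -> b), and O(¬t) is already established, so O(b).
Premise 9 is O(h -> ¬b); contrapositively O(b -> ¬h). Since O(b) holds, K gives O(¬h).
Premises 1, 3, 8, 10, 11 do not contribute to this derivation.
Thus O(¬h), which is F(h): h is forbidden.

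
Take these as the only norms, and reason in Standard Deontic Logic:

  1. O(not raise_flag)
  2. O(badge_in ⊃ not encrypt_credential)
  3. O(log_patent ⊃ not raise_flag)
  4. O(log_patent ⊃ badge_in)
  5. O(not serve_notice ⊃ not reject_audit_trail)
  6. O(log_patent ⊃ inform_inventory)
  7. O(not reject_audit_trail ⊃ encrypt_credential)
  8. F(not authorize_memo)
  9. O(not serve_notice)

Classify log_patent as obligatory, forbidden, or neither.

Premise 9 gives O(not serve_notice).
From O(not serve_notice) and premise 5, O(not serve_notice ⊃ not reject_audit_trail), we obtain O(not reject_audit_trail).
Applying K to premise 7 (O(not reject_audit_trail ⊃ encrypt_credential)) and O(not reject_audit_trail) yields O(encrypt_credential).
The contrapositive of premise 2 (O(badge_in ⊃ not encrypt_credential)) is O(encrypt_credential ⊃ not badge_in), and O(encrypt_credential) is already established, so O(not badge_in).
Premise 4 is O(log_patent ⊃ badge_in); contrapositively O(not badge_in ⊃ not log_patent). Since O(not badge_in) holds, K gives O(not log_patent).
Premises 1, 3, 6, 8 do not contribute to this derivation.
Thus O(not log_patent), which is F(log_patent): log_patent is forbidden.

Forbidden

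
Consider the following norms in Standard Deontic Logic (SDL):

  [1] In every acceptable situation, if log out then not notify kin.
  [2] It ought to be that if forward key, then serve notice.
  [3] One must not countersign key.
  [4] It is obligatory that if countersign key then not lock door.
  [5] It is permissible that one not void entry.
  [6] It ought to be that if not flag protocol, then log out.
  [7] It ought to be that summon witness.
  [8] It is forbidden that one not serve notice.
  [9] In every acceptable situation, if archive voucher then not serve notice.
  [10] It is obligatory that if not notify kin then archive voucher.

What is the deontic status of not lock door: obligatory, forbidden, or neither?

Premise 4 is O(countersign_key → ¬lock_door), but O(countersign_key) is not derivable from the premises, so it does not yield O(¬lock_door).
No premise or chain of K-axiom applications forces O(¬lock_door), and none forces O(lock_door). So ¬lock_door is neither obligatory nor forbidden under these norms.

Neither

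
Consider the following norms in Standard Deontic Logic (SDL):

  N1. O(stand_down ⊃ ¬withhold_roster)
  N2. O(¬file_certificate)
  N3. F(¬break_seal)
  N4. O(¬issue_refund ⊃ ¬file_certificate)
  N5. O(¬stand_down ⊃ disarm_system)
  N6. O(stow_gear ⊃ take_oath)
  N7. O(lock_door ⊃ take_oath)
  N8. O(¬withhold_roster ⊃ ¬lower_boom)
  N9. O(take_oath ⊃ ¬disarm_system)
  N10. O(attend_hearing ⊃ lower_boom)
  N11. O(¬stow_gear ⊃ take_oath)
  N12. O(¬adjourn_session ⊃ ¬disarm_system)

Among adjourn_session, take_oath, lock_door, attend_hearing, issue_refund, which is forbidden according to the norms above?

attend_hearing

Premises 11 and 6 are O(¬stow_gear ⊃ take_oath) and O(stow_gear ⊃ take_oath); every ideal world satisfies ¬stow_gear or stow_gear, so in either case take_oath holds — hence O(take_oath).
Applying K to premise 9 (O(take_oath ⊃ ¬disarm_system)) and O(take_oath) yields O(¬disarm_system).
Premise 5 is O(¬stand_down ⊃ disarm_system); contrapositively O(¬disarm_system ⊃ stand_down). Since O(¬disarm_system) holds, K gives O(stand_down).
Applying K to premise 1 (O(stand_down ⊃ ¬withhold_roster)) and O(stand_down) yields O(¬withhold_roster).
Premise 8 is O(¬withhold_roster ⊃ ¬lower_boom); since O(¬withhold_roster), deontic closure gives O(¬lower_boom).
The contrapositive of premise 10 (O(attend_hearing ⊃ lower_boom)) is O(¬lower_boom ⊃ ¬attend_hearing), and O(¬lower_boom) is already established, so O(¬attend_hearing).
So O(¬attend_hearing) holds, i.e. attend_hearing is forbidden. None of the other listed options is forbidden under the premises.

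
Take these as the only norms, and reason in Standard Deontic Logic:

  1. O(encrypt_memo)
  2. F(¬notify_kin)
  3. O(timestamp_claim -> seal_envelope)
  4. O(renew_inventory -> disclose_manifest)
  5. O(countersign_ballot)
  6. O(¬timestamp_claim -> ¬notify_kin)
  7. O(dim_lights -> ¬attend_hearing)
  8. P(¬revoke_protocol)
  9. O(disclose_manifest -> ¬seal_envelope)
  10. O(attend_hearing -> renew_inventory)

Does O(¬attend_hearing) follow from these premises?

Yes

Premise 2 is F(¬notify_kin), i.e. O(notify_kin).
Premise 6 is O(¬timestamp_claim -> ¬notify_kin); contrapositively O(notify_kin -> timestamp_claim). Since O(notify_kin) holds, K gives O(timestamp_claim).
Premise 3 is O(timestamp_claim -> seal_envelope); since O(timestamp_claim), deontic closure gives O(seal_envelope).
The contrapositive of premise 9 (O(disclose_manifest -> ¬seal_envelope)) is O(seal_envelope -> ¬disclose_manifest), and O(seal_envelope) is already established, so O(¬disclose_manifest).
Premise 4 is O(renew_inventory -> disclose_manifest); contrapositively O(¬disclose_manifest -> ¬renew_inventory). Since O(¬disclose_manifest) holds, K gives O(¬renew_inventory).
The contrapositive of premise 10 (O(attend_hearing -> renew_inventory)) is O(¬renew_inventory -> ¬attend_hearing), and O(¬renew_inventory) is already established, so O(¬attend_hearing).
Premises 1, 5, 7, 8 do not contribute to this derivation.
So O(¬attend_hearing) follows.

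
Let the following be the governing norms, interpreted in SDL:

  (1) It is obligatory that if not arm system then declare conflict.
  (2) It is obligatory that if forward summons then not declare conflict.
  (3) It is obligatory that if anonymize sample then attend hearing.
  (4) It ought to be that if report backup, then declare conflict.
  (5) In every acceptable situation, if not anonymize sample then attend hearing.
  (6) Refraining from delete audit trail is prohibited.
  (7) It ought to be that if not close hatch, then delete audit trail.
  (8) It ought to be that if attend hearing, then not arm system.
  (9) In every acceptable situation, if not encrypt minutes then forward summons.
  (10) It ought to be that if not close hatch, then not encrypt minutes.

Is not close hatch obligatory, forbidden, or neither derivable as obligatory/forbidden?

Premises 5 and 3 are O(¬anonymize_sample → attend_hearing) and O(anonymize_sample → attend_hearing); every ideal world satisfies ¬anonymize_sample or anonymize_sample, so in either case attend_hearing holds — hence O(attend_hearing).
From O(attend_hearing) and premise 8, O(attend_hearing → ¬arm_system), we obtain O(¬arm_system).
Premise 1 is O(¬arm_system → declare_conflict); since O(¬arm_system), deontic closure gives O(declare_conflict).
Premise 2 is O(forward_summons → ¬declare_conflict); contrapositively O(declare_conflict → ¬forward_summons). Since O(declare_conflict) holds, K gives O(¬forward_summons).
Premise 9 is O(¬encrypt_minutes → forward_summons); contrapositively O(¬forward_summons → encrypt_minutes). Since O(¬forward_summons) holds, K gives O(encrypt_minutes).
The contrapositive of premise 10 (O(¬close_hatch → ¬encrypt_minutes)) is O(encrypt_minutes → close_hatch), and O(encrypt_minutes) is already established, so O(close_hatch).
Premises 4, 6, 7 do not contribute to this derivation.
Thus O(close_hatch), which is F(¬close_hatch): ¬close_hatch is forbidden.

Forbidden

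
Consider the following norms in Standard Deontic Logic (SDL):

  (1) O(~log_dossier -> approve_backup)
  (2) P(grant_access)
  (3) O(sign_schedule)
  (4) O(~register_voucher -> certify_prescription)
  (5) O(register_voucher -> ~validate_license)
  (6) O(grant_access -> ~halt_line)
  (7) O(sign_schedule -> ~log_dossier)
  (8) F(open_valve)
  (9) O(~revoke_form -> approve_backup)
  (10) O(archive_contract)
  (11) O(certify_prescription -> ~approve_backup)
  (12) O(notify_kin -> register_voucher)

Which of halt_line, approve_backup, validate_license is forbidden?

validate_license

Premise 3 gives O(sign_schedule).
With premise 7, O(sign_schedule -> ~log_dossier), the K-axiom yields O(~log_dossier).
From O(~log_dossier) and premise 1, O(~log_dossier -> approve_backup), we obtain O(approve_backup).
Premise 11, O(certify_prescription -> ~approve_backup), contraposes to O(approve_backup -> ~certify_prescription); with O(approve_backup) we get O(~certify_prescription).
Premise 4 is O(~register_voucher -> certify_prescription); contrapositively O(~certify_prescription -> register_voucher). Since O(~certify_prescription) holds, K gives O(register_voucher).
With premise 5, O(register_voucher -> ~validate_license), the K-axiom yields O(~validate_license).
So O(~validate_license) holds, i.e. validate_license is forbidden. None of the other listed options is forbidden under the premises.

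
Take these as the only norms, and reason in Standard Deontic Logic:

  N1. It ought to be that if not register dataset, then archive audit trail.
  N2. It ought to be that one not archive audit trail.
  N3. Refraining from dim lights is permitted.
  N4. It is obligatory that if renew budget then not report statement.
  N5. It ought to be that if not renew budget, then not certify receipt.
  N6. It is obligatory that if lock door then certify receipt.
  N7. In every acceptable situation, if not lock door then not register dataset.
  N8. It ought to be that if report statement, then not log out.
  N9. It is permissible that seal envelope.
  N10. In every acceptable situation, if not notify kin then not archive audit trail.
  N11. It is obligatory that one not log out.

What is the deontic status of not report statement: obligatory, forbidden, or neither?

From premise 2 we have O(¬archive_audit_trail).
Premise 1 is O(¬register_dataset → archive_audit_trail); contrapositively O(¬archive_audit_trail → register_dataset). Since O(¬archive_audit_trail) holds, K gives O(register_dataset).
Premise 7, O(¬lock_door → ¬register_dataset), contraposes to O(register_dataset → lock_door); with O(register_dataset) we get O(lock_door).
Premise 6 is O(lock_door → certify_receipt); since O(lock_door), deontic closure gives O(certify_receipt).
The contrapositive of premise 5 (O(¬renew_budget → ¬certify_receipt)) is O(certify_receipt → renew_budget), and O(certify_receipt) is already established, so O(renew_budget).
Premise 4 is O(renew_budget → ¬report_statement); since O(renew_budget), deontic closure gives O(¬report_statement).
Premises 3, 8, 9, 10, 11 do not contribute to this derivation.
Hence ¬report_statement is obligatory.

Obligatory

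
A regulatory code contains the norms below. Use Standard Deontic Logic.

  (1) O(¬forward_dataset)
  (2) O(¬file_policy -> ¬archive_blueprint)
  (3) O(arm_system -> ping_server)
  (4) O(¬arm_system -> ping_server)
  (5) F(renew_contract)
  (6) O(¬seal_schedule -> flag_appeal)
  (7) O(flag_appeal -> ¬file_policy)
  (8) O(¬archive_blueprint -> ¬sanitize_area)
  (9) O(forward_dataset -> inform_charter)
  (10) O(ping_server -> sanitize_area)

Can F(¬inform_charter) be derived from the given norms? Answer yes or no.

Premise 9 is O(forward_dataset -> inform_charter), but O(forward_dataset) is not derivable from the premises, so it does not yield O(inform_charter).
No other premise forces O(inform_charter). An ideal world satisfying every premise can still have ¬inform_charter true, so F(¬inform_charter) is not derivable.

No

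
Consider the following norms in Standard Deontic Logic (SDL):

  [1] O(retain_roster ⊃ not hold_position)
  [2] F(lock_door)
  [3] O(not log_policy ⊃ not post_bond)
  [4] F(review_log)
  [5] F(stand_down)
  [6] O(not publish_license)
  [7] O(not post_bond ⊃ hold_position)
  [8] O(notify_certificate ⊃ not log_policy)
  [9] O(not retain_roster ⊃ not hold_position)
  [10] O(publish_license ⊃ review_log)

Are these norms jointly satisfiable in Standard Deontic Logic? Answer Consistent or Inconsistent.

Consistent

Premise 10 is O(publish_license ⊃ review_log), but O(publish_license) is not derivable from the premises, so it does not yield O(review_log).
So O(review_log) is not derivable, and the apparent clash with O(not review_log) does not arise.
A world satisfying every obligation exists (e.g. hold_position=false, lock_door=false, log_policy=true, notify_certificate=false, post_bond=true, publish_license=false, retain_roster=false, review_log=false, stand_down=false); no atom is both obligatory and forbidden, so the set is consistent.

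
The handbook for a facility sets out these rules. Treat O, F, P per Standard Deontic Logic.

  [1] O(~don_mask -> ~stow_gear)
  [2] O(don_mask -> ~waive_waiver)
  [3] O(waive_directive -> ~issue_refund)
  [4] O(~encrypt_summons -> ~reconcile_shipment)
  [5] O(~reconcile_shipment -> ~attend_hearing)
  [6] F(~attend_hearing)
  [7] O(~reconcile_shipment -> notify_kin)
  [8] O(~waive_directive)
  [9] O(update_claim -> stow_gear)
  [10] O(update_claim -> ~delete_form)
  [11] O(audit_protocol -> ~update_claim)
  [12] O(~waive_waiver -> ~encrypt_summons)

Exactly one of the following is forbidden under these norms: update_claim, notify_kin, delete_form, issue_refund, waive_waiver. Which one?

update_claim

Premise 6, F(~attend_hearing), is equivalent to O(attend_hearing).
Premise 5 is O(~reconcile_shipment -> ~attend_hearing); contrapositively O(attend_hearing -> reconcile_shipment). Since O(attend_hearing) holds, K gives O(reconcile_shipment).
Premise 4, O(~encrypt_summons -> ~reconcile_shipment), contraposes to O(reconcile_shipment -> encrypt_summons); with O(reconcile_shipment) we get O(encrypt_summons).
Premise 12, O(~waive_waiver -> ~encrypt_summons), contraposes to O(encrypt_summons -> waive_waiver); with O(encrypt_summons) we get O(waive_waiver).
The contrapositive of premise 2 (O(don_mask -> ~waive_waiver)) is O(waive_waiver -> ~don_mask), and O(waive_waiver) is already established, so O(~don_mask).
Applying K to premise 1 (O(~don_mask -> ~stow_gear)) and O(~don_mask) yields O(~stow_gear).
The contrapositive of premise 9 (O(update_claim -> stow_gear)) is O(~stow_gear -> ~update_claim), and O(~stow_gear) is already established, so O(~update_claim).
So O(~update_claim) holds, i.e. update_claim is forbidden. None of the other listed options is forbidden under the premises.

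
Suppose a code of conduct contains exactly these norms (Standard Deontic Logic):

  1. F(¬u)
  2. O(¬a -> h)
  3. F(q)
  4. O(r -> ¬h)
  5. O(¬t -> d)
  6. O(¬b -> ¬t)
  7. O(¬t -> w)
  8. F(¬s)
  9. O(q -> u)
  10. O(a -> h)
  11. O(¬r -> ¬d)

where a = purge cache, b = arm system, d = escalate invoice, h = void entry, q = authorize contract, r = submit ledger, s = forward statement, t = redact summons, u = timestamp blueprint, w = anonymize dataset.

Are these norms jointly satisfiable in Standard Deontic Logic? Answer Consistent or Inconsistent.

Consistent

Premise 9 is O(q -> u); even if O(u) held, inferring O(q) would be affirming the consequent — invalid.
So O(q) is not derivable, and the apparent clash with O(¬q) does not arise.
A world satisfying every obligation exists (e.g. a=false, b=true, d=false, h=true, q=false, r=false, s=true, t=true, u=true, w=false); no atom is both obligatory and forbidden, so the set is consistent.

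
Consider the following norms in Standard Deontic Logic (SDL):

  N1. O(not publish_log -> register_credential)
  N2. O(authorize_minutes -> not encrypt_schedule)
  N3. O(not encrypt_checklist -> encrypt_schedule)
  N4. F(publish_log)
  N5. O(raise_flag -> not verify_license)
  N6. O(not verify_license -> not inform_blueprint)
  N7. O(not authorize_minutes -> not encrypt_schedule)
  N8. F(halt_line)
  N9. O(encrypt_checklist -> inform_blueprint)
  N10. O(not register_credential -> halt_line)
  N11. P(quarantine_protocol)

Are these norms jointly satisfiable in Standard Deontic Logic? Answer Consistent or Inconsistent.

Consistent

Premise 10 is O(not register_credential -> halt_line), but O(not register_credential) is not derivable from the premises, so it does not yield O(halt_line).
So O(halt_line) is not derivable, and the apparent clash with O(not halt_line) does not arise.
A world satisfying every obligation exists (e.g. authorize_minutes=false, encrypt_checklist=true, encrypt_schedule=false, halt_line=false, inform_blueprint=true, publish_log=false, quarantine_protocol=false, raise_flag=false, register_credential=true, verify_license=true); no atom is both obligatory and forbidden, so the set is consistent.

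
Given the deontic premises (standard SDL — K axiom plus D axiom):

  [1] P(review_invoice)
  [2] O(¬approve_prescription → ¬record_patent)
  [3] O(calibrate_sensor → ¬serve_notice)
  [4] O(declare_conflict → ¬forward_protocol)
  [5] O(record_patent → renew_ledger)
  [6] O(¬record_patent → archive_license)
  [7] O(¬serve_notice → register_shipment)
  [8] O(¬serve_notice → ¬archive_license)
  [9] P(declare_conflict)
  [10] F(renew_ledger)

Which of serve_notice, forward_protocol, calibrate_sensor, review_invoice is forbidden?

Premise 10, F(renew_ledger), is equivalent to O(¬renew_ledger).
Premise 5, O(record_patent → renew_ledger), contraposes to O(¬renew_ledger → ¬record_patent); with O(¬renew_ledger) we get O(¬record_patent).
From O(¬record_patent) and premise 6, O(¬record_patent → archive_license), we obtain O(archive_license).
Premise 8 is O(¬serve_notice → ¬archive_license); contrapositively O(archive_license → serve_notice). Since O(archive_license) holds, K gives O(serve_notice).
Premise 3 is O(calibrate_sensor → ¬serve_notice); contrapositively O(serve_notice → ¬calibrate_sensor). Since O(serve_notice) holds, K gives O(¬calibrate_sensor).
So O(¬calibrate_sensor) holds, i.e. calibrate_sensor is forbidden. None of the other listed options is forbidden under the premises.

calibrate_sensor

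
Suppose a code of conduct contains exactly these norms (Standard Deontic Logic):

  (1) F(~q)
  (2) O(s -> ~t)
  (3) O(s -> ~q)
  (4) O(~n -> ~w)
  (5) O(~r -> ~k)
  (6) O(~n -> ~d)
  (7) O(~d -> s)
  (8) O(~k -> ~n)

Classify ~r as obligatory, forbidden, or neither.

F(~q) at premise 1 means O(q).
Premise 3 is O(s -> ~q); contrapositively O(q -> ~s). Since O(q) holds, K gives O(~s).
Premise 7, O(~d -> s), contraposes to O(~s -> d); with O(~s) we get O(d).
The contrapositive of premise 6 (O(~n -> ~d)) is O(d -> n), and O(d) is already established, so O(n).
Premise 8, O(~k -> ~n), contraposes to O(n -> k); with O(n) we get O(k).
The contrapositive of premise 5 (O(~r -> ~k)) is O(k -> r), and O(k) is already established, so O(r).
Premises 2, 4 do not contribute to this derivation.
Thus O(r), which is F(~r): ~r is forbidden.

Forbidden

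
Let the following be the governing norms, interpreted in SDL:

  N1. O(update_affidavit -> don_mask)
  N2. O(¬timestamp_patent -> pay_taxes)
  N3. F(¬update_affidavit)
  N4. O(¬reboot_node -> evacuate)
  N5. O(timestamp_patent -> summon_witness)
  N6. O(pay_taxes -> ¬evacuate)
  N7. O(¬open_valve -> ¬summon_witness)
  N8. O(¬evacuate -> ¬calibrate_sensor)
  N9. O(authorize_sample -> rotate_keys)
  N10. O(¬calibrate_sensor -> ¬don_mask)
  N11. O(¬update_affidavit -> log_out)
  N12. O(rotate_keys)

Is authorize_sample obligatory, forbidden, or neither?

Neither

Premise 9 is O(authorize_sample -> rotate_keys); even if O(rotate_keys) held, inferring O(authorize_sample) would be affirming the consequent — invalid.
No premise or chain of K-axiom applications forces O(authorize_sample), and none forces O(¬authorize_sample). So authorize_sample is neither obligatory nor forbidden under these norms.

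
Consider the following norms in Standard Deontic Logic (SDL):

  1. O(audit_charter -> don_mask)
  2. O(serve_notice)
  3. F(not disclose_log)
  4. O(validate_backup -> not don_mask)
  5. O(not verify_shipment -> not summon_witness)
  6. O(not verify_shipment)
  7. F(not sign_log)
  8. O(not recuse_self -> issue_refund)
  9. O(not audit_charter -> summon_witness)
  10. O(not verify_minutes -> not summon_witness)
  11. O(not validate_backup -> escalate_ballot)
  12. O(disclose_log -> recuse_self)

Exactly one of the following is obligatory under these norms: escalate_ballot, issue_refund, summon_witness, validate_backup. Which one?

Premise 6 states O(not verify_shipment) outright.
Premise 5 is O(not verify_shipment -> not summon_witness); since O(not verify_shipment), deontic closure gives O(not summon_witness).
Premise 9, O(not audit_charter -> summon_witness), contraposes to O(not summon_witness -> audit_charter); with O(not summon_witness) we get O(audit_charter).
With premise 1, O(audit_charter -> don_mask), the K-axiom yields O(don_mask).
Premise 4 is O(validate_backup -> not don_mask); contrapositively O(don_mask -> not validate_backup). Since O(don_mask) holds, K gives O(not validate_backup).
From O(not validate_backup) and premise 11, O(not validate_backup -> escalate_ballot), we obtain O(escalate_ballot).
So O(escalate_ballot) holds — escalate_ballot is obligatory. None of the other listed options is made obligatory by any chain of premises.

escalate_ballot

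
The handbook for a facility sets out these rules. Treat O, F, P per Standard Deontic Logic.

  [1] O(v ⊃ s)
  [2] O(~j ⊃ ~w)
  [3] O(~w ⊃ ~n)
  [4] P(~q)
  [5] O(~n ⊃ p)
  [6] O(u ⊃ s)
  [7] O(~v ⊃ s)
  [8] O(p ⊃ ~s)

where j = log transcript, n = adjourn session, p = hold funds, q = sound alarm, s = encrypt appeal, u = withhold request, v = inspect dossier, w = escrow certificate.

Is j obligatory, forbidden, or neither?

Obligatory

By case analysis on v: premise 1 gives O(v ⊃ s) and premise 7 gives O(~v ⊃ s), so O(s) either way.
Premise 8, O(p ⊃ ~s), contraposes to O(s ⊃ ~p); with O(s) we get O(~p).
Premise 5 is O(~n ⊃ p); contrapositively O(~p ⊃ n). Since O(~p) holds, K gives O(n).
Premise 3, O(~w ⊃ ~n), contraposes to O(n ⊃ w); with O(n) we get O(w).
Premise 2, O(~j ⊃ ~w), contraposes to O(w ⊃ j); with O(w) we get O(j).
Premises 4, 6 do not contribute to this derivation.
Hence j is obligatory.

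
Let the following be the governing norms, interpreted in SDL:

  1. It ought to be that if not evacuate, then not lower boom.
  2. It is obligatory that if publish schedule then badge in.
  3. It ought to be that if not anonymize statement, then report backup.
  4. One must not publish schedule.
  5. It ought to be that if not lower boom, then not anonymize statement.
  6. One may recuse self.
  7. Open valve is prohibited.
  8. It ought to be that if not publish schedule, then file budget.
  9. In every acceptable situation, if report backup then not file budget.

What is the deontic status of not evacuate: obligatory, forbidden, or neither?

Forbidden

F(publish_schedule) at premise 4 means O(¬publish_schedule).
With premise 8, O(¬publish_schedule → file_budget), the K-axiom yields O(file_budget).
Premise 9, O(report_backup → ¬file_budget), contraposes to O(file_budget → ¬report_backup); with O(file_budget) we get O(¬report_backup).
Premise 3 is O(¬anonymize_statement → report_backup); contrapositively O(¬report_backup → anonymize_statement). Since O(¬report_backup) holds, K gives O(anonymize_statement).
Premise 5, O(¬lower_boom → ¬anonymize_statement), contraposes to O(anonymize_statement → lower_boom); with O(anonymize_statement) we get O(lower_boom).
Premise 1 is O(¬evacuate → ¬lower_boom); contrapositively O(lower_boom → evacuate). Since O(lower_boom) holds, K gives O(evacuate).
Premises 2, 6, 7 do not contribute to this derivation.
Thus O(evacuate), which is F(¬evacuate): ¬evacuate is forbidden.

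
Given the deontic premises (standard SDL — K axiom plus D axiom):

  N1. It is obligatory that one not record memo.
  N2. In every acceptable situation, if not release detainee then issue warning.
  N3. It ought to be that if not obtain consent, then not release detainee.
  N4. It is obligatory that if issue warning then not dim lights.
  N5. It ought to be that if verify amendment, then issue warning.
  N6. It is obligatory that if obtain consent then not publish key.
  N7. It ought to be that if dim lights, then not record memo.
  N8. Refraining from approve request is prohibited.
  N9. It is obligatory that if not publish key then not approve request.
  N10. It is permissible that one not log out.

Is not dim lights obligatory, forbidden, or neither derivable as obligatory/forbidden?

Obligatory

Premise 8, F(¬approve_request), is equivalent to O(approve_request).
Premise 9 is O(¬publish_key → ¬approve_request); contrapositively O(approve_request → publish_key). Since O(approve_request) holds, K gives O(publish_key).
The contrapositive of premise 6 (O(obtain_consent → ¬publish_key)) is O(publish_key → ¬obtain_consent), and O(publish_key) is already established, so O(¬obtain_consent).
Applying K to premise 3 (O(¬obtain_consent → ¬release_detainee)) and O(¬obtain_consent) yields O(¬release_detainee).
From O(¬release_detainee) and premise 2, O(¬release_detainee → issue_warning), we obtain O(issue_warning).
With premise 4, O(issue_warning → ¬dim_lights), the K-axiom yields O(¬dim_lights).
Premises 1, 5, 7, 10 do not contribute to this derivation.
Hence ¬dim_lights is obligatory.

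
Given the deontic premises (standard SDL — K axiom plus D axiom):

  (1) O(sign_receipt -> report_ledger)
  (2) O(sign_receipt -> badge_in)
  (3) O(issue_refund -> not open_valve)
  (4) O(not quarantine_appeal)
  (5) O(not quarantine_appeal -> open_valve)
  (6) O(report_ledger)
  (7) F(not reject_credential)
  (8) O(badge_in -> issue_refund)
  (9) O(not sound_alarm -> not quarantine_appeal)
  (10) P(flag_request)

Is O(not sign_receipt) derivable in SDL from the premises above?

Premise 4 gives O(not quarantine_appeal).
From O(not quarantine_appeal) and premise 5, O(not quarantine_appeal -> open_valve), we obtain O(open_valve).
Premise 3 is O(issue_refund -> not open_valve); contrapositively O(open_valve -> not issue_refund). Since O(open_valve) holds, K gives O(not issue_refund).
Premise 8, O(badge_in -> issue_refund), contraposes to O(not issue_refund -> not badge_in); with O(not issue_refund) we get O(not badge_in).
Premise 2, O(sign_receipt -> badge_in), contraposes to O(not badge_in -> not sign_receipt); with O(not badge_in) we get O(not sign_receipt).
Premises 1, 6, 7, 9, 10 do not contribute to this derivation.
So O(not sign_receipt) follows.

Yes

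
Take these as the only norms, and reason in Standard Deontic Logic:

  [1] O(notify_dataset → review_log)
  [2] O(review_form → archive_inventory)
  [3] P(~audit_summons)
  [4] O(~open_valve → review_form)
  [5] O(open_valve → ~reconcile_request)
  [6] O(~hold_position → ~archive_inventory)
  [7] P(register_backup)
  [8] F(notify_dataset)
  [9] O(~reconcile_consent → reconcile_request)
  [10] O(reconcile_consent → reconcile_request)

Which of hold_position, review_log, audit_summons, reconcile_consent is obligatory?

hold_position

By case analysis on ~reconcile_consent: premise 9 gives O(~reconcile_consent → reconcile_request) and premise 10 gives O(reconcile_consent → reconcile_request), so O(reconcile_request) either way.
Premise 5 is O(open_valve → ~reconcile_request); contrapositively O(reconcile_request → ~open_valve). Since O(reconcile_request) holds, K gives O(~open_valve).
From O(~open_valve) and premise 4, O(~open_valve → review_form), we obtain O(review_form).
Applying K to premise 2 (O(review_form → archive_inventory)) and O(review_form) yields O(archive_inventory).
The contrapositive of premise 6 (O(~hold_position → ~archive_inventory)) is O(archive_inventory → hold_position), and O(archive_inventory) is already established, so O(hold_position).
So O(hold_position) holds — hold_position is obligatory. None of the other listed options is made obligatory by any chain of premises.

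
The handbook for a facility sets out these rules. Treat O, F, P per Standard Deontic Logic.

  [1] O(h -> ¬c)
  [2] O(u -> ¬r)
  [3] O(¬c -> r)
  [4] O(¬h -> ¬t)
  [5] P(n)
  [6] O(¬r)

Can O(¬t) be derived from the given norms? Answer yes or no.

Premise 6 states O(¬r) outright.
Premise 3 is O(¬c -> r); contrapositively O(¬r -> c). Since O(¬r) holds, K gives O(c).
Premise 1 is O(h -> ¬c); contrapositively O(c -> ¬h). Since O(c) holds, K gives O(¬h).
With premise 4, O(¬h -> ¬t), the K-axiom yields O(¬t).
Premises 2, 5 do not contribute to this derivation.
So O(¬t) follows.

Yes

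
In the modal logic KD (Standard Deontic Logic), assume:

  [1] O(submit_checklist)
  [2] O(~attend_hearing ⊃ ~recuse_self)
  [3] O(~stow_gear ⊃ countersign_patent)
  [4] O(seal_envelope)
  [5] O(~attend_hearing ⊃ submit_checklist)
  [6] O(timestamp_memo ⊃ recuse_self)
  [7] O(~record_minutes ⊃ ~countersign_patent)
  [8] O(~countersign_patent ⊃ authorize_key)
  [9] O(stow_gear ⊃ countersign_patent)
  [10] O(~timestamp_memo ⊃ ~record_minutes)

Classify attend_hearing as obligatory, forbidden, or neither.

Obligatory

Premises 9 and 3 are O(stow_gear ⊃ countersign_patent) and O(~stow_gear ⊃ countersign_patent); every ideal world satisfies stow_gear or ~stow_gear, so in either case countersign_patent holds — hence O(countersign_patent).
The contrapositive of premise 7 (O(~record_minutes ⊃ ~countersign_patent)) is O(countersign_patent ⊃ record_minutes), and O(countersign_patent) is already established, so O(record_minutes).
The contrapositive of premise 10 (O(~timestamp_memo ⊃ ~record_minutes)) is O(record_minutes ⊃ timestamp_memo), and O(record_minutes) is already established, so O(timestamp_memo).
Premise 6 is O(timestamp_memo ⊃ recuse_self); since O(timestamp_memo), deontic closure gives O(recuse_self).
Premise 2 is O(~attend_hearing ⊃ ~recuse_self); contrapositively O(recuse_self ⊃ attend_hearing). Since O(recuse_self) holds, K gives O(attend_hearing).
Premises 1, 4, 5, 8 do not contribute to this derivation.
Hence attend_hearing is obligatory.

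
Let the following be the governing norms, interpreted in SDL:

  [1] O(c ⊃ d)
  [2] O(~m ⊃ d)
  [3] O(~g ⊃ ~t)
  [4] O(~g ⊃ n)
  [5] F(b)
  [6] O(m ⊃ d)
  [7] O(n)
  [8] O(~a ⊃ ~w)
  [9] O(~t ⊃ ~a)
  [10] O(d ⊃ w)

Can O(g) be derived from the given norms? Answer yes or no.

Premises 6 and 2 are O(m ⊃ d) and O(~m ⊃ d); every ideal world satisfies m or ~m, so in either case d holds — hence O(d).
Premise 10 is O(d ⊃ w); since O(d), deontic closure gives O(w).
Premise 8 is O(~a ⊃ ~w); contrapositively O(w ⊃ a). Since O(w) holds, K gives O(a).
The contrapositive of premise 9 (O(~t ⊃ ~a)) is O(a ⊃ t), and O(a) is already established, so O(t).
The contrapositive of premise 3 (O(~g ⊃ ~t)) is O(t ⊃ g), and O(t) is already established, so O(g).
Premises 1, 4, 5, 7 do not contribute to this derivation.
So O(g) follows.

Yes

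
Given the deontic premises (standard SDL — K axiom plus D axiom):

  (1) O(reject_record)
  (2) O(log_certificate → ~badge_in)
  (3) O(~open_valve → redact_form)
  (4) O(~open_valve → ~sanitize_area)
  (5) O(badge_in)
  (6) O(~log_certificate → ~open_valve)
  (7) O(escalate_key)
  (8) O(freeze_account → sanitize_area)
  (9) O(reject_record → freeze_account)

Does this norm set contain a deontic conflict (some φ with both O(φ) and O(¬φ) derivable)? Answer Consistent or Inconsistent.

Inconsistent

Premise 1 gives O(reject_record).
From O(reject_record) and premise 9, O(reject_record → freeze_account), we obtain O(freeze_account).
Applying K to premise 8 (O(freeze_account → sanitize_area)) and O(freeze_account) yields O(sanitize_area).
Premise 4 is O(~open_valve → ~sanitize_area); contrapositively O(sanitize_area → open_valve). Since O(sanitize_area) holds, K gives O(open_valve).
Premise 6, O(~log_certificate → ~open_valve), contraposes to O(open_valve → log_certificate); with O(open_valve) we get O(log_certificate).
Premise 2 is O(log_certificate → ~badge_in); since O(log_certificate), deontic closure gives O(~badge_in).
However, premise 5 gives O(badge_in).
We now have both O(~badge_in) and O(badge_in) — badge_in is simultaneously obligatory and forbidden, violating the D-axiom.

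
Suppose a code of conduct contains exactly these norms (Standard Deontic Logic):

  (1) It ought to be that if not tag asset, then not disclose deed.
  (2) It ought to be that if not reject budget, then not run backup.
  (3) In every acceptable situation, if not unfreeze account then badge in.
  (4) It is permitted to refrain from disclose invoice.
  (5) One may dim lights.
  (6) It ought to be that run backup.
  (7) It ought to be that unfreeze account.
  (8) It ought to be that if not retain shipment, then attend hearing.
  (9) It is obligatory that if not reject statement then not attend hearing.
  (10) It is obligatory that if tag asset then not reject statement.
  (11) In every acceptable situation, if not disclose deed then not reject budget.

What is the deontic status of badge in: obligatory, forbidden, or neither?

Premise 3 is O(¬unfreeze_account → badge_in), but O(¬unfreeze_account) is not derivable from the premises, so it does not yield O(badge_in).
No premise or chain of K-axiom applications forces O(badge_in), and none forces O(¬badge_in). So badge_in is neither obligatory nor forbidden under these norms.

Neither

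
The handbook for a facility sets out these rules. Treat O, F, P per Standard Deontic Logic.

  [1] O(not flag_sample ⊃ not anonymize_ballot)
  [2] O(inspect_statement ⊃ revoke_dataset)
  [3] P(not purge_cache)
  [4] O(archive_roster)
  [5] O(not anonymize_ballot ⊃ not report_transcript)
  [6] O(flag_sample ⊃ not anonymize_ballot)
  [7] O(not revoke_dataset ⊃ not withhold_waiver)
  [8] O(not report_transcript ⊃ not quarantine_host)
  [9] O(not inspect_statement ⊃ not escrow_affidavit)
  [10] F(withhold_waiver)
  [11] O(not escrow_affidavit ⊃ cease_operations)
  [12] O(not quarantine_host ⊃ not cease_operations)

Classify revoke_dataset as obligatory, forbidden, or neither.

Obligatory

Premises 1 and 6 cover both cases: O(not flag_sample ⊃ not anonymize_ballot) and O(flag_sample ⊃ not anonymize_ballot). Since not flag_sample ∨ flag_sample is a tautology, O(not anonymize_ballot) follows.
With premise 5, O(not anonymize_ballot ⊃ not report_transcript), the K-axiom yields O(not report_transcript).
With premise 8, O(not report_transcript ⊃ not quarantine_host), the K-axiom yields O(not quarantine_host).
Applying K to premise 12 (O(not quarantine_host ⊃ not cease_operations)) and O(not quarantine_host) yields O(not cease_operations).
Premise 11, O(not escrow_affidavit ⊃ cease_operations), contraposes to O(not cease_operations ⊃ escrow_affidavit); with O(not cease_operations) we get O(escrow_affidavit).
Premise 9 is O(not inspect_statement ⊃ not escrow_affidavit); contrapositively O(escrow_affidavit ⊃ inspect_statement). Since O(escrow_affidavit) holds, K gives O(inspect_statement).
Premise 2 is O(inspect_statement ⊃ revoke_dataset); since O(inspect_statement), deontic closure gives O(revoke_dataset).
Premises 3, 4, 7, 10 do not contribute to this derivation.
Hence revoke_dataset is obligatory.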